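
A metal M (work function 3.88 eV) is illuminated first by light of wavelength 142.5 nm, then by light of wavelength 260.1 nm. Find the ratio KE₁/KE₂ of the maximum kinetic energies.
5.4361

Using Einstein's equation: KE_max = hc/λ - φ

For λ₁ = 142.5 nm:
E₁ = hc/λ₁ = 8.7006 eV
KE₁ = E₁ - φ = 8.7006 - 3.88 = 4.8206 eV

For λ₂ = 260.1 nm:
E₂ = hc/λ₂ = 4.7668 eV
KE₂ = E₂ - φ = 4.7668 - 3.88 = 0.8868 eV

Ratio: KE₁/KE₂ = 4.8206/0.8868 = 5.4361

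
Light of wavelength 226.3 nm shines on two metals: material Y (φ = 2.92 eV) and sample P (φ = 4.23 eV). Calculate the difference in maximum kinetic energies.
1.3100 eV

Using KE_max = hc/λ - φ for each metal:

Photon energy: E = hc/λ = 5.4788 eV

For material Y (φ₁ = 2.92 eV):
KE₁ = E - φ₁ = 5.4788 - 2.92 = 2.5588 eV

For sample P (φ₂ = 4.23 eV):
KE₂ = E - φ₂ = 5.4788 - 4.23 = 1.2488 eV

Difference:
ΔKE = KE₁ - KE₂ = 2.5588 - 1.2488 = 1.3100 eV

Note: The difference equals the difference in work functions: 4.23 - 2.92 = 1.31 eV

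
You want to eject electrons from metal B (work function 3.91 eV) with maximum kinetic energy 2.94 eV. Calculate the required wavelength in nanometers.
181.00 nm

From Einstein's equation: KE_max = hc/λ - φ

Rearranging for λ:
hc/λ = KE_max + φ
λ = hc/(KE_max + φ)

Required photon energy:
E_photon = KE_max + φ = 2.94 + 3.91 = 6.85 eV

Required wavelength:
λ = hc/E_photon = (6.626×10⁻³⁴)(3×10⁸) / (6.85 × 1.602×10⁻¹⁹)
λ = 181.00 nm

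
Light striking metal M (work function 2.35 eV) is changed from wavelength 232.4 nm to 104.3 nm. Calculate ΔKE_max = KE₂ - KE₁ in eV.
6.5523 eV

Using Einstein's equation: KE_max = hc/λ - φ

For λ₁ = 232.4 nm:
KE₁ = hc/λ₁ - φ = 5.3349 - 2.35 = 2.9849 eV

For λ₂ = 104.3 nm:
KE₂ = hc/λ₂ - φ = 11.8873 - 2.35 = 9.5373 eV

Change in KE:
ΔKE = KE₂ - KE₁ = 9.5373 - 2.9849 = 6.5523 eV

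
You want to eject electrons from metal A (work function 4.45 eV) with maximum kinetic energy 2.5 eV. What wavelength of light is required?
178.39 nm

From Einstein's equation: KE_max = hc/λ - φ

Rearranging for λ:
hc/λ = KE_max + φ
λ = hc/(KE_max + φ)

Required photon energy:
E_photon = KE_max + φ = 2.5 + 4.45 = 6.95 eV

Required wavelength:
λ = hc/E_photon = (6.626×10⁻³⁴)(3×10⁸) / (6.95 × 1.602×10⁻¹⁹)
λ = 178.39 nm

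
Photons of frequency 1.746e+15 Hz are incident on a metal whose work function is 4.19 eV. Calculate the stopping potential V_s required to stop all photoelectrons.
3.0309 V

The stopping potential V_s satisfies: eV_s = KE_max

First, find KE_max using Einstein's equation:
E_photon = hf = (6.626×10⁻³⁴ J·s)(1.746e+15 Hz) = 7.2209 eV
KE_max = E_photon - φ = 7.2209 - 4.19 = 3.0309 eV

Since eV_s = KE_max:
V_s = KE_max/e = 3.0309 V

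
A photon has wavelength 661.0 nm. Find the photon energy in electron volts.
1.8757 eV

Using E = hf = hc/λ:

E = hc/λ = (6.626×10⁻³⁴ J·s)(3×10⁸ m/s) / (661.0×10⁻⁹ m)
E = 1.8757 eV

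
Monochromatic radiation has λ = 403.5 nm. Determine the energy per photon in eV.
3.0727 eV

Using E = hf = hc/λ:

E = hc/λ = (6.626×10⁻³⁴ J·s)(3×10⁸ m/s) / (403.5×10⁻⁹ m)
E = 3.0727 eV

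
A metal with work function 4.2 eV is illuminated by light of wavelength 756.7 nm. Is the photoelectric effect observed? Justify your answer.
No

For photoemission, the photon energy must exceed the work function.

Photon energy: E = hc/λ = 1.6385 eV
Work function: φ = 4.2 eV

Since E_photon (1.6385 eV) < φ (4.2 eV), photoemission will NOT occur.
The threshold wavelength is λ₀ = hc/φ = 295.2 nm.
Since 756.7 nm > 295.2 nm, the photons lack sufficient energy.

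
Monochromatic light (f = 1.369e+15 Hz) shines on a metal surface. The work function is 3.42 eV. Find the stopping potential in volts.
2.2417 V

The stopping potential V_s satisfies: eV_s = KE_max

First, find KE_max using Einstein's equation:
E_photon = hf = (6.626×10⁻³⁴ J·s)(1.369e+15 Hz) = 5.6617 eV
KE_max = E_photon - φ = 5.6617 - 3.42 = 2.2417 eV

Since eV_s = KE_max:
V_s = KE_max/e = 2.2417 V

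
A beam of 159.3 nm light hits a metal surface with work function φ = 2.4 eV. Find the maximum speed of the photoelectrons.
1.3761e+06 m/s

First, find the maximum kinetic energy:
E_photon = hc/λ = 7.7831 eV
KE_max = E_photon - φ = 7.7831 - 2.4 = 5.3831 eV

Convert to Joules: KE_max = 5.3831 × 1.602×10⁻¹⁹ J = 8.6246e-19 J

Then use KE = ½mv² to find velocity:
v = √(2·KE/m) = √(2 × 8.6246e-19 J / 9.109e-31 kg)
v = 1.3761e+06 m/s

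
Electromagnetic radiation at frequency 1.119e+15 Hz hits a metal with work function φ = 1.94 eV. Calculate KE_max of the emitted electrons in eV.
2.6878 eV

Using Einstein's photoelectric equation: KE_max = hf - φ

First, calculate the photon energy:
E_photon = hf = (6.626×10⁻³⁴ J·s)(1.119e+15 Hz)
E_photon = 4.6278 eV

Then, the maximum kinetic energy:
KE_max = E_photon - φ = 4.6278 eV - 1.94 eV = 2.6878 eV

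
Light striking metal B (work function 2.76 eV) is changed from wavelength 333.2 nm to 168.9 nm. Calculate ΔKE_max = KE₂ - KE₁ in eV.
3.6197 eV

Using Einstein's equation: KE_max = hc/λ - φ

For λ₁ = 333.2 nm:
KE₁ = hc/λ₁ - φ = 3.7210 - 2.76 = 0.9610 eV

For λ₂ = 168.9 nm:
KE₂ = hc/λ₂ - φ = 7.3407 - 2.76 = 4.5807 eV

Change in KE:
ΔKE = KE₂ - KE₁ = 4.5807 - 0.9610 = 3.6197 eV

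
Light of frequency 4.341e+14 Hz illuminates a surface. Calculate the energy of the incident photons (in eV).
1.7953 eV

Using E = hf:

E = hf = (6.626×10⁻³⁴ J·s)(4.341e+14 Hz)
E = 1.7953 eV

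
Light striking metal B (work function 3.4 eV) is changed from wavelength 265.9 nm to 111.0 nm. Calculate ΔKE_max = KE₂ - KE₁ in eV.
6.5069 eV

Using Einstein's equation: KE_max = hc/λ - φ

For λ₁ = 265.9 nm:
KE₁ = hc/λ₁ - φ = 4.6628 - 3.4 = 1.2628 eV

For λ₂ = 111.0 nm:
KE₂ = hc/λ₂ - φ = 11.1697 - 3.4 = 7.7697 eV

Change in KE:
ΔKE = KE₂ - KE₁ = 7.7697 - 1.2628 = 6.5069 eV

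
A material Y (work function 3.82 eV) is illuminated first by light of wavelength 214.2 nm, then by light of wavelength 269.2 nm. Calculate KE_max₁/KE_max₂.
2.5052

Using Einstein's equation: KE_max = hc/λ - φ

For λ₁ = 214.2 nm:
E₁ = hc/λ₁ = 5.7882 eV
KE₁ = E₁ - φ = 5.7882 - 3.82 = 1.9682 eV

For λ₂ = 269.2 nm:
E₂ = hc/λ₂ = 4.6057 eV
KE₂ = E₂ - φ = 4.6057 - 3.82 = 0.7857 eV

Ratio: KE₁/KE₂ = 1.9682/0.7857 = 2.5052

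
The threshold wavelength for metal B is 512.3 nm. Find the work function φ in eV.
2.42 eV

At the threshold wavelength, photon energy equals work function:
φ = hc/λ₀

Calculating:
φ = (6.626×10⁻³⁴ J·s)(3×10⁸ m/s) / (512.3×10⁻⁹ m)
φ = 2.42 eV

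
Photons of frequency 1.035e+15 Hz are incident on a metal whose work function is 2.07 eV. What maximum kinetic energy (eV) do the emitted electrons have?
2.2104 eV

Using Einstein's photoelectric equation: KE_max = hf - φ

First, calculate the photon energy:
E_photon = hf = (6.626×10⁻³⁴ J·s)(1.035e+15 Hz)
E_photon = 4.2804 eV

Then, the maximum kinetic energy:
KE_max = E_photon - φ = 4.2804 eV - 2.07 eV = 2.2104 eV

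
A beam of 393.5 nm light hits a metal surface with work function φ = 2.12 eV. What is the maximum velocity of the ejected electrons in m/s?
6.0216e+05 m/s

First, find the maximum kinetic energy:
E_photon = hc/λ = 3.1508 eV
KE_max = E_photon - φ = 3.1508 - 2.12 = 1.0308 eV

Convert to Joules: KE_max = 1.0308 × 1.602×10⁻¹⁹ J = 1.6515e-19 J

Then use KE = ½mv² to find velocity:
v = √(2·KE/m) = √(2 × 1.6515e-19 J / 9.109e-31 kg)
v = 6.0216e+05 m/s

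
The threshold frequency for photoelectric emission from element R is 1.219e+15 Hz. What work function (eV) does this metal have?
5.04 eV

At the threshold frequency, photon energy equals work function:
φ = hf₀

Calculating:
φ = (6.626×10⁻³⁴ J·s)(1.219e+15 Hz)
φ = 5.04 eV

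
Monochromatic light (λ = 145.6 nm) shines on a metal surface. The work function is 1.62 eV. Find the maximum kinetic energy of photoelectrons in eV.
6.8954 eV

Using Einstein's photoelectric equation: KE_max = hf - φ = hc/λ - φ

First, calculate the photon energy:
E_photon = hc/λ = (6.626×10⁻³⁴ J·s)(3×10⁸ m/s) / (145.6×10⁻⁹ m)
E_photon = 8.5154 eV

Then, the maximum kinetic energy:
KE_max = E_photon - φ = 8.5154 eV - 1.62 eV = 6.8954 eV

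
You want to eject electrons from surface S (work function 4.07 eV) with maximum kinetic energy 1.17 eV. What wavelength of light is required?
236.61 nm

From Einstein's equation: KE_max = hc/λ - φ

Rearranging for λ:
hc/λ = KE_max + φ
λ = hc/(KE_max + φ)

Required photon energy:
E_photon = KE_max + φ = 1.17 + 4.07 = 5.24 eV

Required wavelength:
λ = hc/E_photon = (6.626×10⁻³⁴)(3×10⁸) / (5.24 × 1.602×10⁻¹⁹)
λ = 236.61 nm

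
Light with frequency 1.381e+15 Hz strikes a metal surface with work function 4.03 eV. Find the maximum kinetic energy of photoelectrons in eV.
1.6814 eV

Using Einstein's photoelectric equation: KE_max = hf - φ

First, calculate the photon energy:
E_photon = hf = (6.626×10⁻³⁴ J·s)(1.381e+15 Hz)
E_photon = 5.7114 eV

Then, the maximum kinetic energy:
KE_max = E_photon - φ = 5.7114 eV - 4.03 eV = 1.6814 eV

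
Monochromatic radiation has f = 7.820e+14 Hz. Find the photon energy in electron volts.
3.2341 eV

Using E = hf:

E = hf = (6.626×10⁻³⁴ J·s)(7.820e+14 Hz)
E = 3.2341 eV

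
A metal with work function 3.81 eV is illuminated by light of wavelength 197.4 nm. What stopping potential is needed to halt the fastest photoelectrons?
2.4709 V

The stopping potential V_s satisfies: eV_s = KE_max

First, find KE_max using Einstein's equation:
E_photon = hc/λ = 6.2809 eV
KE_max = E_photon - φ = 6.2809 - 3.81 = 2.4709 eV

Since eV_s = KE_max:
V_s = KE_max/e = 2.4709 V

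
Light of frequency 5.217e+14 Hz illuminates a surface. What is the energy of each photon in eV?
2.1576 eV

Using E = hf:

E = hf = (6.626×10⁻³⁴ J·s)(5.217e+14 Hz)
E = 2.1576 eV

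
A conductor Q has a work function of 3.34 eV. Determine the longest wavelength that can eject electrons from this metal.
371.21 nm

The threshold wavelength is when the photon energy equals the work function:
hc/λ₀ = φ

Solving for λ₀:
λ₀ = hc/φ = (6.626×10⁻³⁴ J·s)(3×10⁸ m/s) / (3.34 eV × 1.602×10⁻¹⁹ J/eV)
λ₀ = 371.21 nm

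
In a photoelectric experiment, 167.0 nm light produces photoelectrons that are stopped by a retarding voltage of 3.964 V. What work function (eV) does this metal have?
3.46 eV

The stopping potential gives the maximum kinetic energy: KE_max = eV_s = 3.964 eV

From Einstein's photoelectric equation: KE_max = hc/λ - φ
Rearranging: φ = hc/λ - KE_max

Calculate photon energy:
E_photon = hc/λ = (6.626×10⁻³⁴ J·s)(3×10⁸ m/s) / (167.0×10⁻⁹ m) = 7.4242 eV

Therefore:
φ = 7.4242 - 3.964 = 3.46 eV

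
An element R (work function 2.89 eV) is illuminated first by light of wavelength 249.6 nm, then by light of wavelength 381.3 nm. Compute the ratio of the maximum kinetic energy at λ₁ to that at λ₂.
5.7445

Using Einstein's equation: KE_max = hc/λ - φ

For λ₁ = 249.6 nm:
E₁ = hc/λ₁ = 4.9673 eV
KE₁ = E₁ - φ = 4.9673 - 2.89 = 2.0773 eV

For λ₂ = 381.3 nm:
E₂ = hc/λ₂ = 3.2516 eV
KE₂ = E₂ - φ = 3.2516 - 2.89 = 0.3616 eV

Ratio: KE₁/KE₂ = 2.0773/0.3616 = 5.7445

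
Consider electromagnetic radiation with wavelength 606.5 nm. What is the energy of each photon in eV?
2.0443 eV

Using E = hf = hc/λ:

E = hc/λ = (6.626×10⁻³⁴ J·s)(3×10⁸ m/s) / (606.5×10⁻⁹ m)
E = 2.0443 eV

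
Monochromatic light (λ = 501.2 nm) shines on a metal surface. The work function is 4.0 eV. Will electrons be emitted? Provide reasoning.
No

For photoemission, the photon energy must exceed the work function.

Photon energy: E = hc/λ = 2.4737 eV
Work function: φ = 4.0 eV

Since E_photon (2.4737 eV) < φ (4.0 eV), photoemission will NOT occur.
The threshold wavelength is λ₀ = hc/φ = 310.0 nm.
Since 501.2 nm > 310.0 nm, the photons lack sufficient energy.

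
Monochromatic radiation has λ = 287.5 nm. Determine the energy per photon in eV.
4.3125 eV

Using E = hf = hc/λ:

E = hc/λ = (6.626×10⁻³⁴ J·s)(3×10⁸ m/s) / (287.5×10⁻⁹ m)
E = 4.3125 eV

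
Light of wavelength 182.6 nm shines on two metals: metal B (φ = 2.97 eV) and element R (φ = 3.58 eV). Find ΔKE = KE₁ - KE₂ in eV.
0.6100 eV

Using KE_max = hc/λ - φ for each metal:

Photon energy: E = hc/λ = 6.7899 eV

For metal B (φ₁ = 2.97 eV):
KE₁ = E - φ₁ = 6.7899 - 2.97 = 3.8199 eV

For element R (φ₂ = 3.58 eV):
KE₂ = E - φ₂ = 6.7899 - 3.58 = 3.2099 eV

Difference:
ΔKE = KE₁ - KE₂ = 3.8199 - 3.2099 = 0.6100 eV

Note: The difference equals the difference in work functions: 3.58 - 2.97 = 0.61 eV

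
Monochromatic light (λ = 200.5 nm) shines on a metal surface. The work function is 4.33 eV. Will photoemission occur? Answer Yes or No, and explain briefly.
Yes

For photoemission, the photon energy must exceed the work function.

Photon energy: E = hc/λ = 6.1838 eV
Work function: φ = 4.33 eV

Since E_photon (6.1838 eV) > φ (4.33 eV), photoemission WILL occur.
The threshold wavelength is λ₀ = hc/φ = 286.3 nm.
Since 200.5 nm < 286.3 nm, the light has sufficient energy.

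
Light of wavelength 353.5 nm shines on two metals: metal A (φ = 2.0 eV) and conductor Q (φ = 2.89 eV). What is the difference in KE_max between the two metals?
0.8900 eV

Using KE_max = hc/λ - φ for each metal:

Photon energy: E = hc/λ = 3.5073 eV

For metal A (φ₁ = 2.0 eV):
KE₁ = E - φ₁ = 3.5073 - 2.0 = 1.5073 eV

For conductor Q (φ₂ = 2.89 eV):
KE₂ = E - φ₂ = 3.5073 - 2.89 = 0.6173 eV

Difference:
ΔKE = KE₁ - KE₂ = 1.5073 - 0.6173 = 0.8900 eV

Note: The difference equals the difference in work functions: 2.89 - 2.0 = 0.89 eV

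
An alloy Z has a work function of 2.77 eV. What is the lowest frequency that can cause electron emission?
6.6978e+14 Hz

The threshold frequency is when the photon energy equals the work function:
hf₀ = φ

Solving for f₀:
f₀ = φ/h = (2.77 eV × 1.602×10⁻¹⁹ J/eV) / (6.626×10⁻³⁴ J·s)
f₀ = 6.6978e+14 Hz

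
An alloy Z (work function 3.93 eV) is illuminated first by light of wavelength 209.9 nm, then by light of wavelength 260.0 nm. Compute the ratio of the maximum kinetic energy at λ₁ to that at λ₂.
2.3572

Using Einstein's equation: KE_max = hc/λ - φ

For λ₁ = 209.9 nm:
E₁ = hc/λ₁ = 5.9068 eV
KE₁ = E₁ - φ = 5.9068 - 3.93 = 1.9768 eV

For λ₂ = 260.0 nm:
E₂ = hc/λ₂ = 4.7686 eV
KE₂ = E₂ - φ = 4.7686 - 3.93 = 0.8386 eV

Ratio: KE₁/KE₂ = 1.9768/0.8386 = 2.3572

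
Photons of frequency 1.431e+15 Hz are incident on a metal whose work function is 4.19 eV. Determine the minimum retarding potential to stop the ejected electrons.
1.7281 V

The stopping potential V_s satisfies: eV_s = KE_max

First, find KE_max using Einstein's equation:
E_photon = hf = (6.626×10⁻³⁴ J·s)(1.431e+15 Hz) = 5.9181 eV
KE_max = E_photon - φ = 5.9181 - 4.19 = 1.7281 eV

Since eV_s = KE_max:
V_s = KE_max/e = 1.7281 V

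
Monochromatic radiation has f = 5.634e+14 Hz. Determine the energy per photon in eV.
2.3300 eV

Using E = hf:

E = hf = (6.626×10⁻³⁴ J·s)(5.634e+14 Hz)
E = 2.3300 eV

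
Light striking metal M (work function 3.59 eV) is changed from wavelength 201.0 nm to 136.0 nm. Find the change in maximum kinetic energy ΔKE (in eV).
2.9481 eV

Using Einstein's equation: KE_max = hc/λ - φ

For λ₁ = 201.0 nm:
KE₁ = hc/λ₁ - φ = 6.1684 - 3.59 = 2.5784 eV

For λ₂ = 136.0 nm:
KE₂ = hc/λ₂ - φ = 9.1165 - 3.59 = 5.5265 eV

Change in KE:
ΔKE = KE₂ - KE₁ = 5.5265 - 2.5784 = 2.9481 eV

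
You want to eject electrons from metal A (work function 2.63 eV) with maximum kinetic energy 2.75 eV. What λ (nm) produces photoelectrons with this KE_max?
230.45 nm

From Einstein's equation: KE_max = hc/λ - φ

Rearranging for λ:
hc/λ = KE_max + φ
λ = hc/(KE_max + φ)

Required photon energy:
E_photon = KE_max + φ = 2.75 + 2.63 = 5.38 eV

Required wavelength:
λ = hc/E_photon = (6.626×10⁻³⁴)(3×10⁸) / (5.38 × 1.602×10⁻¹⁹)
λ = 230.45 nm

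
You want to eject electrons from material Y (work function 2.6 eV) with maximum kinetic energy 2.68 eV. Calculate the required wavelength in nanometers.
234.82 nm

From Einstein's equation: KE_max = hc/λ - φ

Rearranging for λ:
hc/λ = KE_max + φ
λ = hc/(KE_max + φ)

Required photon energy:
E_photon = KE_max + φ = 2.68 + 2.6 = 5.28 eV

Required wavelength:
λ = hc/E_photon = (6.626×10⁻³⁴)(3×10⁸) / (5.28 × 1.602×10⁻¹⁹)
λ = 234.82 nm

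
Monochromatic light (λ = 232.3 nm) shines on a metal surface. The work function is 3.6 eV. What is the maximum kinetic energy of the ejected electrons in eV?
1.7372 eV

Using Einstein's photoelectric equation: KE_max = hf - φ = hc/λ - φ

First, calculate the photon energy:
E_photon = hc/λ = (6.626×10⁻³⁴ J·s)(3×10⁸ m/s) / (232.3×10⁻⁹ m)
E_photon = 5.3372 eV

Then, the maximum kinetic energy:
KE_max = E_photon - φ = 5.3372 eV - 3.6 eV = 1.7372 eV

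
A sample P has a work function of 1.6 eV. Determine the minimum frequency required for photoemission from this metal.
3.8688e+14 Hz

The threshold frequency is when the photon energy equals the work function:
hf₀ = φ

Solving for f₀:
f₀ = φ/h = (1.6 eV × 1.602×10⁻¹⁹ J/eV) / (6.626×10⁻³⁴ J·s)
f₀ = 3.8688e+14 Hz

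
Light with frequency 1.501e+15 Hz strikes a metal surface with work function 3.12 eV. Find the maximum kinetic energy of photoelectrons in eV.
3.0876 eV

Using Einstein's photoelectric equation: KE_max = hf - φ

First, calculate the photon energy:
E_photon = hf = (6.626×10⁻³⁴ J·s)(1.501e+15 Hz)
E_photon = 6.2076 eV

Then, the maximum kinetic energy:
KE_max = E_photon - φ = 6.2076 eV - 3.12 eV = 3.0876 eV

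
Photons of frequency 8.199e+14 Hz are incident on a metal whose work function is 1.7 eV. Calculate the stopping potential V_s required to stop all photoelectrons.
1.6908 V

The stopping potential V_s satisfies: eV_s = KE_max

First, find KE_max using Einstein's equation:
E_photon = hf = (6.626×10⁻³⁴ J·s)(8.199e+14 Hz) = 3.3908 eV
KE_max = E_photon - φ = 3.3908 - 1.7 = 1.6908 eV

Since eV_s = KE_max:
V_s = KE_max/e = 1.6908 V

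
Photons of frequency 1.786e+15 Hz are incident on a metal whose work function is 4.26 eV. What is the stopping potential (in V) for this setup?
3.1263 V

The stopping potential V_s satisfies: eV_s = KE_max

First, find KE_max using Einstein's equation:
E_photon = hf = (6.626×10⁻³⁴ J·s)(1.786e+15 Hz) = 7.3863 eV
KE_max = E_photon - φ = 7.3863 - 4.26 = 3.1263 eV

Since eV_s = KE_max:
V_s = KE_max/e = 3.1263 V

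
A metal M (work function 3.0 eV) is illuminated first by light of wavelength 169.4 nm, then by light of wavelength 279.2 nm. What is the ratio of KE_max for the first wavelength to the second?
2.9979

Using Einstein's equation: KE_max = hc/λ - φ

For λ₁ = 169.4 nm:
E₁ = hc/λ₁ = 7.3190 eV
KE₁ = E₁ - φ = 7.3190 - 3.0 = 4.3190 eV

For λ₂ = 279.2 nm:
E₂ = hc/λ₂ = 4.4407 eV
KE₂ = E₂ - φ = 4.4407 - 3.0 = 1.4407 eV

Ratio: KE₁/KE₂ = 4.3190/1.4407 = 2.9979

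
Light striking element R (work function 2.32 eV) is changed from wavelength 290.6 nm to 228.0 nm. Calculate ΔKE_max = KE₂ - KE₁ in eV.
1.1714 eV

Using Einstein's equation: KE_max = hc/λ - φ

For λ₁ = 290.6 nm:
KE₁ = hc/λ₁ - φ = 4.2665 - 2.32 = 1.9465 eV

For λ₂ = 228.0 nm:
KE₂ = hc/λ₂ - φ = 5.4379 - 2.32 = 3.1179 eV

Change in KE:
ΔKE = KE₂ - KE₁ = 3.1179 - 1.9465 = 1.1714 eV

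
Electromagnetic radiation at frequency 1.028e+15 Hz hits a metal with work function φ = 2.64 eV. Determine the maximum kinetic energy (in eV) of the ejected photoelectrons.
1.6115 eV

Using Einstein's photoelectric equation: KE_max = hf - φ

First, calculate the photon energy:
E_photon = hf = (6.626×10⁻³⁴ J·s)(1.028e+15 Hz)
E_photon = 4.2515 eV

Then, the maximum kinetic energy:
KE_max = E_photon - φ = 4.2515 eV - 2.64 eV = 1.6115 eV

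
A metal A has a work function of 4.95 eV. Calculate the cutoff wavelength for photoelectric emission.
250.47 nm

The threshold wavelength is when the photon energy equals the work function:
hc/λ₀ = φ

Solving for λ₀:
λ₀ = hc/φ = (6.626×10⁻³⁴ J·s)(3×10⁸ m/s) / (4.95 eV × 1.602×10⁻¹⁹ J/eV)
λ₀ = 250.47 nm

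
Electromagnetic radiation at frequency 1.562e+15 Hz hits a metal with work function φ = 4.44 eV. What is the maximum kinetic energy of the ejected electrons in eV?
2.0199 eV

Using Einstein's photoelectric equation: KE_max = hf - φ

First, calculate the photon energy:
E_photon = hf = (6.626×10⁻³⁴ J·s)(1.562e+15 Hz)
E_photon = 6.4599 eV

Then, the maximum kinetic energy:
KE_max = E_photon - φ = 6.4599 eV - 4.44 eV = 2.0199 eV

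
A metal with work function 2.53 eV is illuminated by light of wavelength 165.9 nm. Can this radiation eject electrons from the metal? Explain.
Yes

For photoemission, the photon energy must exceed the work function.

Photon energy: E = hc/λ = 7.4734 eV
Work function: φ = 2.53 eV

Since E_photon (7.4734 eV) > φ (2.53 eV), photoemission WILL occur.
The threshold wavelength is λ₀ = hc/φ = 490.1 nm.
Since 165.9 nm < 490.1 nm, the light has sufficient energy.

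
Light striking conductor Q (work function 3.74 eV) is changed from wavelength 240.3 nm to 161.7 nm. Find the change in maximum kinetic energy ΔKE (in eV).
2.5080 eV

Using Einstein's equation: KE_max = hc/λ - φ

For λ₁ = 240.3 nm:
KE₁ = hc/λ₁ - φ = 5.1596 - 3.74 = 1.4196 eV

For λ₂ = 161.7 nm:
KE₂ = hc/λ₂ - φ = 7.6675 - 3.74 = 3.9275 eV

Change in KE:
ΔKE = KE₂ - KE₁ = 3.9275 - 1.4196 = 2.5080 eV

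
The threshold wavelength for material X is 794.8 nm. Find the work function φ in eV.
1.56 eV

At the threshold wavelength, photon energy equals work function:
φ = hc/λ₀

Calculating:
φ = (6.626×10⁻³⁴ J·s)(3×10⁸ m/s) / (794.8×10⁻⁹ m)
φ = 1.56 eV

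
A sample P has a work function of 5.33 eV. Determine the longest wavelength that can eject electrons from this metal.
232.62 nm

The threshold wavelength is when the photon energy equals the work function:
hc/λ₀ = φ

Solving for λ₀:
λ₀ = hc/φ = (6.626×10⁻³⁴ J·s)(3×10⁸ m/s) / (5.33 eV × 1.602×10⁻¹⁹ J/eV)
λ₀ = 232.62 nm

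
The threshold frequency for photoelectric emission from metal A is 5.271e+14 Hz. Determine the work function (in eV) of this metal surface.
2.18 eV

At the threshold frequency, photon energy equals work function:
φ = hf₀

Calculating:
φ = (6.626×10⁻³⁴ J·s)(5.271e+14 Hz)
φ = 2.18 eV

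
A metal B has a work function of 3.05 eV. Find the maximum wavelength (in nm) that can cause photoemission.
406.51 nm

The threshold wavelength is when the photon energy equals the work function:
hc/λ₀ = φ

Solving for λ₀:
λ₀ = hc/φ = (6.626×10⁻³⁴ J·s)(3×10⁸ m/s) / (3.05 eV × 1.602×10⁻¹⁹ J/eV)
λ₀ = 406.51 nm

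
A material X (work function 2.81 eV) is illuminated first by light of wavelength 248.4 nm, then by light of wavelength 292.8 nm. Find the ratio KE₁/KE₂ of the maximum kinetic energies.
1.5314

Using Einstein's equation: KE_max = hc/λ - φ

For λ₁ = 248.4 nm:
E₁ = hc/λ₁ = 4.9913 eV
KE₁ = E₁ - φ = 4.9913 - 2.81 = 2.1813 eV

For λ₂ = 292.8 nm:
E₂ = hc/λ₂ = 4.2344 eV
KE₂ = E₂ - φ = 4.2344 - 2.81 = 1.4244 eV

Ratio: KE₁/KE₂ = 2.1813/1.4244 = 1.5314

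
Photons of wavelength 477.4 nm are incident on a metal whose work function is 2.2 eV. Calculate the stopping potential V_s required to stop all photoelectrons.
0.3971 V

The stopping potential V_s satisfies: eV_s = KE_max

First, find KE_max using Einstein's equation:
E_photon = hc/λ = 2.5971 eV
KE_max = E_photon - φ = 2.5971 - 2.2 = 0.3971 eV

Since eV_s = KE_max:
V_s = KE_max/e = 0.3971 V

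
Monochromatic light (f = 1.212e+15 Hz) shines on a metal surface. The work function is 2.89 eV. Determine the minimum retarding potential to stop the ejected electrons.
2.1224 V

The stopping potential V_s satisfies: eV_s = KE_max

First, find KE_max using Einstein's equation:
E_photon = hf = (6.626×10⁻³⁴ J·s)(1.212e+15 Hz) = 5.0124 eV
KE_max = E_photon - φ = 5.0124 - 2.89 = 2.1224 eV

Since eV_s = KE_max:
V_s = KE_max/e = 2.1224 V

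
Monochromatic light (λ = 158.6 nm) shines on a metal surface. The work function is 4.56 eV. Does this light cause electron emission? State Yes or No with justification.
Yes

For photoemission, the photon energy must exceed the work function.

Photon energy: E = hc/λ = 7.8174 eV
Work function: φ = 4.56 eV

Since E_photon (7.8174 eV) > φ (4.56 eV), photoemission WILL occur.
The threshold wavelength is λ₀ = hc/φ = 271.9 nm.
Since 158.6 nm < 271.9 nm, the light has sufficient energy.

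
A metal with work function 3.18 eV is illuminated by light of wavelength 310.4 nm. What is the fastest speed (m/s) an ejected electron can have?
5.3521e+05 m/s

First, find the maximum kinetic energy:
E_photon = hc/λ = 3.9943 eV
KE_max = E_photon - φ = 3.9943 - 3.18 = 0.8143 eV

Convert to Joules: KE_max = 0.8143 × 1.602×10⁻¹⁹ J = 1.3047e-19 J

Then use KE = ½mv² to find velocity:
v = √(2·KE/m) = √(2 × 1.3047e-19 J / 9.109e-31 kg)
v = 5.3521e+05 m/s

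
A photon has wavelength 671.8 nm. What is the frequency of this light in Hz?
4.4625e+14 Hz

Using the wave equation: c = fλ

Solving for frequency:
f = c/λ = (3×10⁸ m/s) / (671.8×10⁻⁹ m)
f = 4.4625e+14 Hz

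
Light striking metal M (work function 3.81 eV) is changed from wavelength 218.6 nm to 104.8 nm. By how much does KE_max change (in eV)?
6.1588 eV

Using Einstein's equation: KE_max = hc/λ - φ

For λ₁ = 218.6 nm:
KE₁ = hc/λ₁ - φ = 5.6717 - 3.81 = 1.8617 eV

For λ₂ = 104.8 nm:
KE₂ = hc/λ₂ - φ = 11.8306 - 3.81 = 8.0206 eV

Change in KE:
ΔKE = KE₂ - KE₁ = 8.0206 - 1.8617 = 6.1588 eV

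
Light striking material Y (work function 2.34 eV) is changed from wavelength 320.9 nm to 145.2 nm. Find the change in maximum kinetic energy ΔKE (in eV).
4.6752 eV

Using Einstein's equation: KE_max = hc/λ - φ

For λ₁ = 320.9 nm:
KE₁ = hc/λ₁ - φ = 3.8636 - 2.34 = 1.5236 eV

For λ₂ = 145.2 nm:
KE₂ = hc/λ₂ - φ = 8.5389 - 2.34 = 6.1989 eV

Change in KE:
ΔKE = KE₂ - KE₁ = 6.1989 - 1.5236 = 4.6752 eV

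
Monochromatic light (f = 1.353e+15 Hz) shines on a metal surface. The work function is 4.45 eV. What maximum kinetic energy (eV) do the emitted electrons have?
1.1456 eV

Using Einstein's photoelectric equation: KE_max = hf - φ

First, calculate the photon energy:
E_photon = hf = (6.626×10⁻³⁴ J·s)(1.353e+15 Hz)
E_photon = 5.5956 eV

Then, the maximum kinetic energy:
KE_max = E_photon - φ = 5.5956 eV - 4.45 eV = 1.1456 eV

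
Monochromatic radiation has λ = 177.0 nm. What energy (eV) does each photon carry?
7.0048 eV

Using E = hf = hc/λ:

E = hc/λ = (6.626×10⁻³⁴ J·s)(3×10⁸ m/s) / (177.0×10⁻⁹ m)
E = 7.0048 eV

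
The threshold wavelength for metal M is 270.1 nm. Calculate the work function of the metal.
4.59 eV

At the threshold wavelength, photon energy equals work function:
φ = hc/λ₀

Calculating:
φ = (6.626×10⁻³⁴ J·s)(3×10⁸ m/s) / (270.1×10⁻⁹ m)
φ = 4.59 eV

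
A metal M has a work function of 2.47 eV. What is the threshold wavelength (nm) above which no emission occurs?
501.96 nm

The threshold wavelength is when the photon energy equals the work function:
hc/λ₀ = φ

Solving for λ₀:
λ₀ = hc/φ = (6.626×10⁻³⁴ J·s)(3×10⁸ m/s) / (2.47 eV × 1.602×10⁻¹⁹ J/eV)
λ₀ = 501.96 nm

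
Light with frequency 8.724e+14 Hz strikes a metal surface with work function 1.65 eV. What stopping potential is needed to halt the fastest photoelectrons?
1.9580 V

The stopping potential V_s satisfies: eV_s = KE_max

First, find KE_max using Einstein's equation:
E_photon = hf = (6.626×10⁻³⁴ J·s)(8.724e+14 Hz) = 3.6080 eV
KE_max = E_photon - φ = 3.6080 - 1.65 = 1.9580 eV

Since eV_s = KE_max:
V_s = KE_max/e = 1.9580 V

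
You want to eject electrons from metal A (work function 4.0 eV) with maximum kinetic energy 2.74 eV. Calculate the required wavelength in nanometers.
183.95 nm

From Einstein's equation: KE_max = hc/λ - φ

Rearranging for λ:
hc/λ = KE_max + φ
λ = hc/(KE_max + φ)

Required photon energy:
E_photon = KE_max + φ = 2.74 + 4.0 = 6.74 eV

Required wavelength:
λ = hc/E_photon = (6.626×10⁻³⁴)(3×10⁸) / (6.74 × 1.602×10⁻¹⁹)
λ = 183.95 nm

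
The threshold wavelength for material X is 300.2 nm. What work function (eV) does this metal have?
4.13 eV

At the threshold wavelength, photon energy equals work function:
φ = hc/λ₀

Calculating:
φ = (6.626×10⁻³⁴ J·s)(3×10⁸ m/s) / (300.2×10⁻⁹ m)
φ = 4.13 eV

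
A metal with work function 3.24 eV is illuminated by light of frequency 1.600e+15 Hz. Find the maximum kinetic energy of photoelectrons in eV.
3.3771 eV

Using Einstein's photoelectric equation: KE_max = hf - φ

First, calculate the photon energy:
E_photon = hf = (6.626×10⁻³⁴ J·s)(1.600e+15 Hz)
E_photon = 6.6171 eV

Then, the maximum kinetic energy:
KE_max = E_photon - φ = 6.6171 eV - 3.24 eV = 3.3771 eV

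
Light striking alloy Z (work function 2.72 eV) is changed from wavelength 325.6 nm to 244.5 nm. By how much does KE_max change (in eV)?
1.2631 eV

Using Einstein's equation: KE_max = hc/λ - φ

For λ₁ = 325.6 nm:
KE₁ = hc/λ₁ - φ = 3.8079 - 2.72 = 1.0879 eV

For λ₂ = 244.5 nm:
KE₂ = hc/λ₂ - φ = 5.0709 - 2.72 = 2.3509 eV

Change in KE:
ΔKE = KE₂ - KE₁ = 2.3509 - 1.0879 = 1.2631 eV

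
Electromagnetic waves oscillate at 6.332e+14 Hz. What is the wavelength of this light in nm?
473.46 nm

Using the wave equation: c = fλ

Solving for wavelength:
λ = c/f = (3×10⁸ m/s) / (6.332e+14 Hz)
λ = 473.46 nm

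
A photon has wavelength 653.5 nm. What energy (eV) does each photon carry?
1.8972 eV

Using E = hf = hc/λ:

E = hc/λ = (6.626×10⁻³⁴ J·s)(3×10⁸ m/s) / (653.5×10⁻⁹ m)
E = 1.8972 eV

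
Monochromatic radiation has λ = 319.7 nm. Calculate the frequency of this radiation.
9.3773e+14 Hz

Using the wave equation: c = fλ

Solving for frequency:
f = c/λ = (3×10⁸ m/s) / (319.7×10⁻⁹ m)
f = 9.3773e+14 Hz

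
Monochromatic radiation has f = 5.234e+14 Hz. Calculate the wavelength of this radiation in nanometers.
572.78 nm

Using the wave equation: c = fλ

Solving for wavelength:
λ = c/f = (3×10⁸ m/s) / (5.234e+14 Hz)
λ = 572.78 nm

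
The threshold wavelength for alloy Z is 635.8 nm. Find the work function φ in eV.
1.95 eV

At the threshold wavelength, photon energy equals work function:
φ = hc/λ₀

Calculating:
φ = (6.626×10⁻³⁴ J·s)(3×10⁸ m/s) / (635.8×10⁻⁹ m)
φ = 1.95 eV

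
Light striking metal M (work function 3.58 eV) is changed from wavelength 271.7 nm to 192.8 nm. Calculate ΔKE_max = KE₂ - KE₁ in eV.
1.8674 eV

Using Einstein's equation: KE_max = hc/λ - φ

For λ₁ = 271.7 nm:
KE₁ = hc/λ₁ - φ = 4.5633 - 3.58 = 0.9833 eV

For λ₂ = 192.8 nm:
KE₂ = hc/λ₂ - φ = 6.4307 - 3.58 = 2.8507 eV

Change in KE:
ΔKE = KE₂ - KE₁ = 2.8507 - 0.9833 = 1.8674 eV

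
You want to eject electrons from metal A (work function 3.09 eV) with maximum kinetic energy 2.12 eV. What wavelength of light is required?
237.97 nm

From Einstein's equation: KE_max = hc/λ - φ

Rearranging for λ:
hc/λ = KE_max + φ
λ = hc/(KE_max + φ)

Required photon energy:
E_photon = KE_max + φ = 2.12 + 3.09 = 5.21 eV

Required wavelength:
λ = hc/E_photon = (6.626×10⁻³⁴)(3×10⁸) / (5.21 × 1.602×10⁻¹⁹)
λ = 237.97 nm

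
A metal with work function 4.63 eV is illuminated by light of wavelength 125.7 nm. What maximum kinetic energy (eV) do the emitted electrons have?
5.2335 eV

Using Einstein's photoelectric equation: KE_max = hf - φ = hc/λ - φ

First, calculate the photon energy:
E_photon = hc/λ = (6.626×10⁻³⁴ J·s)(3×10⁸ m/s) / (125.7×10⁻⁹ m)
E_photon = 9.8635 eV

Then, the maximum kinetic energy:
KE_max = E_photon - φ = 9.8635 eV - 4.63 eV = 5.2335 eV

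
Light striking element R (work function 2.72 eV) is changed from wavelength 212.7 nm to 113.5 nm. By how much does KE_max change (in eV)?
5.0947 eV

Using Einstein's equation: KE_max = hc/λ - φ

For λ₁ = 212.7 nm:
KE₁ = hc/λ₁ - φ = 5.8291 - 2.72 = 3.1091 eV

For λ₂ = 113.5 nm:
KE₂ = hc/λ₂ - φ = 10.9237 - 2.72 = 8.2037 eV

Change in KE:
ΔKE = KE₂ - KE₁ = 8.2037 - 3.1091 = 5.0947 eV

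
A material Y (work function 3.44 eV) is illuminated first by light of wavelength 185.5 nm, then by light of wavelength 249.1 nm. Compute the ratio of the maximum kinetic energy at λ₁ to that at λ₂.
2.1101

Using Einstein's equation: KE_max = hc/λ - φ

For λ₁ = 185.5 nm:
E₁ = hc/λ₁ = 6.6838 eV
KE₁ = E₁ - φ = 6.6838 - 3.44 = 3.2438 eV

For λ₂ = 249.1 nm:
E₂ = hc/λ₂ = 4.9773 eV
KE₂ = E₂ - φ = 4.9773 - 3.44 = 1.5373 eV

Ratio: KE₁/KE₂ = 3.2438/1.5373 = 2.1101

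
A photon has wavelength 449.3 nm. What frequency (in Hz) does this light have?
6.6724e+14 Hz

Using the wave equation: c = fλ

Solving for frequency:
f = c/λ = (3×10⁸ m/s) / (449.3×10⁻⁹ m)
f = 6.6724e+14 Hz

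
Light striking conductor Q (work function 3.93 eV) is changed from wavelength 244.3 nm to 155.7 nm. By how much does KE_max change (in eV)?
2.8879 eV

Using Einstein's equation: KE_max = hc/λ - φ

For λ₁ = 244.3 nm:
KE₁ = hc/λ₁ - φ = 5.0751 - 3.93 = 1.1451 eV

For λ₂ = 155.7 nm:
KE₂ = hc/λ₂ - φ = 7.9630 - 3.93 = 4.0330 eV

Change in KE:
ΔKE = KE₂ - KE₁ = 4.0330 - 1.1451 = 2.8879 eV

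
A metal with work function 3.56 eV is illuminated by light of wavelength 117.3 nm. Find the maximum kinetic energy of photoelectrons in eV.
7.0098 eV

Using Einstein's photoelectric equation: KE_max = hf - φ = hc/λ - φ

First, calculate the photon energy:
E_photon = hc/λ = (6.626×10⁻³⁴ J·s)(3×10⁸ m/s) / (117.3×10⁻⁹ m)
E_photon = 10.5698 eV

Then, the maximum kinetic energy:
KE_max = E_photon - φ = 10.5698 eV - 3.56 eV = 7.0098 eV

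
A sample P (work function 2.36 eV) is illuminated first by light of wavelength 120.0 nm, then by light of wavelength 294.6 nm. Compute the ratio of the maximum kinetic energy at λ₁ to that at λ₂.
4.3126

Using Einstein's equation: KE_max = hc/λ - φ

For λ₁ = 120.0 nm:
E₁ = hc/λ₁ = 10.3320 eV
KE₁ = E₁ - φ = 10.3320 - 2.36 = 7.9720 eV

For λ₂ = 294.6 nm:
E₂ = hc/λ₂ = 4.2086 eV
KE₂ = E₂ - φ = 4.2086 - 2.36 = 1.8486 eV

Ratio: KE₁/KE₂ = 7.9720/1.8486 = 4.3126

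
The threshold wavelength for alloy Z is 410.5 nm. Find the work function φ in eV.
3.02 eV

At the threshold wavelength, photon energy equals work function:
φ = hc/λ₀

Calculating:
φ = (6.626×10⁻³⁴ J·s)(3×10⁸ m/s) / (410.5×10⁻⁹ m)
φ = 3.02 eV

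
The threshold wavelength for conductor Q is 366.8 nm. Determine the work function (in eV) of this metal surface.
3.38 eV

At the threshold wavelength, photon energy equals work function:
φ = hc/λ₀

Calculating:
φ = (6.626×10⁻³⁴ J·s)(3×10⁸ m/s) / (366.8×10⁻⁹ m)
φ = 3.38 eV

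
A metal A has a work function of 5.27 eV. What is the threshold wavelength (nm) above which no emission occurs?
235.26 nm

The threshold wavelength is when the photon energy equals the work function:
hc/λ₀ = φ

Solving for λ₀:
λ₀ = hc/φ = (6.626×10⁻³⁴ J·s)(3×10⁸ m/s) / (5.27 eV × 1.602×10⁻¹⁹ J/eV)
λ₀ = 235.26 nm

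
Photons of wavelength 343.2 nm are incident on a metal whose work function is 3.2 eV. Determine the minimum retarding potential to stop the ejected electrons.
0.4126 V

The stopping potential V_s satisfies: eV_s = KE_max

First, find KE_max using Einstein's equation:
E_photon = hc/λ = 3.6126 eV
KE_max = E_photon - φ = 3.6126 - 3.2 = 0.4126 eV

Since eV_s = KE_max:
V_s = KE_max/e = 0.4126 V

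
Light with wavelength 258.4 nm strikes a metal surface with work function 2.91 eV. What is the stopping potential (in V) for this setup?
1.8882 V

The stopping potential V_s satisfies: eV_s = KE_max

First, find KE_max using Einstein's equation:
E_photon = hc/λ = 4.7982 eV
KE_max = E_photon - φ = 4.7982 - 2.91 = 1.8882 eV

Since eV_s = KE_max:
V_s = KE_max/e = 1.8882 V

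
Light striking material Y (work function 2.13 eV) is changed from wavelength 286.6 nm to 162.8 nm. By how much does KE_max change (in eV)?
3.2897 eV

Using Einstein's equation: KE_max = hc/λ - φ

For λ₁ = 286.6 nm:
KE₁ = hc/λ₁ - φ = 4.3260 - 2.13 = 2.1960 eV

For λ₂ = 162.8 nm:
KE₂ = hc/λ₂ - φ = 7.6157 - 2.13 = 5.4857 eV

Change in KE:
ΔKE = KE₂ - KE₁ = 5.4857 - 2.1960 = 3.2897 eV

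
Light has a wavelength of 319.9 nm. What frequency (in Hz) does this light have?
9.3714e+14 Hz

Using the wave equation: c = fλ

Solving for frequency:
f = c/λ = (3×10⁸ m/s) / (319.9×10⁻⁹ m)
f = 9.3714e+14 Hz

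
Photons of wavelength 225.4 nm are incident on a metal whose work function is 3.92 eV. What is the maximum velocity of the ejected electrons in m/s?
7.4566e+05 m/s

First, find the maximum kinetic energy:
E_photon = hc/λ = 5.5006 eV
KE_max = E_photon - φ = 5.5006 - 3.92 = 1.5806 eV

Convert to Joules: KE_max = 1.5806 × 1.602×10⁻¹⁹ J = 2.5324e-19 J

Then use KE = ½mv² to find velocity:
v = √(2·KE/m) = √(2 × 2.5324e-19 J / 9.109e-31 kg)
v = 7.4566e+05 m/s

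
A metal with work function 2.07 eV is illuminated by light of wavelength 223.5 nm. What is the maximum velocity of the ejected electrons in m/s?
1.1060e+06 m/s

First, find the maximum kinetic energy:
E_photon = hc/λ = 5.5474 eV
KE_max = E_photon - φ = 5.5474 - 2.07 = 3.4774 eV

Convert to Joules: KE_max = 3.4774 × 1.602×10⁻¹⁹ J = 5.5714e-19 J

Then use KE = ½mv² to find velocity:
v = √(2·KE/m) = √(2 × 5.5714e-19 J / 9.109e-31 kg)
v = 1.1060e+06 m/s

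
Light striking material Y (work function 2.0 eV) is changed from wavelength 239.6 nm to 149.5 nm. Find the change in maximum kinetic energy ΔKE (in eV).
3.1186 eV

Using Einstein's equation: KE_max = hc/λ - φ

For λ₁ = 239.6 nm:
KE₁ = hc/λ₁ - φ = 5.1746 - 2.0 = 3.1746 eV

For λ₂ = 149.5 nm:
KE₂ = hc/λ₂ - φ = 8.2933 - 2.0 = 6.2933 eV

Change in KE:
ΔKE = KE₂ - KE₁ = 6.2933 - 3.1746 = 3.1186 eV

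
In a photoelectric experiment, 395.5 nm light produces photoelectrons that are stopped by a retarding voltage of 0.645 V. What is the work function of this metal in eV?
2.49 eV

The stopping potential gives the maximum kinetic energy: KE_max = eV_s = 0.645 eV

From Einstein's photoelectric equation: KE_max = hc/λ - φ
Rearranging: φ = hc/λ - KE_max

Calculate photon energy:
E_photon = hc/λ = (6.626×10⁻³⁴ J·s)(3×10⁸ m/s) / (395.5×10⁻⁹ m) = 3.1349 eV

Therefore:
φ = 3.1349 - 0.645 = 2.49 eV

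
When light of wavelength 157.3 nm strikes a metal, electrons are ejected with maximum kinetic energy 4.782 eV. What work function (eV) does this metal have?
3.10 eV

From Einstein's photoelectric equation: KE_max = hf - φ = hc/λ - φ

Rearranging for φ:
φ = hc/λ - KE_max

Calculate photon energy:
E_photon = hc/λ = 7.8820 eV

Therefore:
φ = 7.8820 - 4.782 = 3.10 eV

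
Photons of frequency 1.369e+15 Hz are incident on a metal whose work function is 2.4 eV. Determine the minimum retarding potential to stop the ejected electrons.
3.2617 V

The stopping potential V_s satisfies: eV_s = KE_max

First, find KE_max using Einstein's equation:
E_photon = hf = (6.626×10⁻³⁴ J·s)(1.369e+15 Hz) = 5.6617 eV
KE_max = E_photon - φ = 5.6617 - 2.4 = 3.2617 eV

Since eV_s = KE_max:
V_s = KE_max/e = 3.2617 V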